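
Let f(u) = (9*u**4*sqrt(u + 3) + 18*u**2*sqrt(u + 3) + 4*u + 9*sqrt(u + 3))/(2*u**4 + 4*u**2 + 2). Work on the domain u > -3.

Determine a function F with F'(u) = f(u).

An antiderivative is F(u) = (3*u**3*sqrt(u + 3) + 9*u**2*sqrt(u + 3) + 3*u*sqrt(u + 3) + 9*sqrt(u + 3) - 1)/(u**2 + 1).

Since d/du undoes antidifferentiation here, F'(u) = f(u) is required of F(u).
Check: d/du[(3*u**3*sqrt(u + 3) + 9*u**2*sqrt(u + 3) + 3*u*sqrt(u + 3) + 9*sqrt(u + 3) - 1)/(u**2 + 1)] = (9*u**5 + 27*u**4 + 18*u**3 + 54*u**2 + 4*u*sqrt(u + 3) + 9*u + 27)/(2*u**4*sqrt(u + 3) + 4*u**2*sqrt(u + 3) + 2*sqrt(u + 3)), which equals f(u).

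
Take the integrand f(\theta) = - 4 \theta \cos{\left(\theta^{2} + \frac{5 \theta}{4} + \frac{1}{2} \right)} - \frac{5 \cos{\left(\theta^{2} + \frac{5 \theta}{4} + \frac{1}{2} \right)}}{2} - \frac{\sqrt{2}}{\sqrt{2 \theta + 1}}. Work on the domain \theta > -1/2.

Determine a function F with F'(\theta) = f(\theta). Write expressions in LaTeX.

The integrand splits into summands that can be handled one at a time.
Check: d/d\theta[- 2 \sqrt{\theta + \frac{1}{2}} - 2 \sin{\left(\theta^{2} + \frac{5 \theta}{4} + \frac{1}{2} \right)}] = \frac{- 8 \theta \sqrt{2 \theta + 1} \cos{\left(\theta^{2} + \frac{5 \theta}{4} + \frac{1}{2} \right)} - 5 \sqrt{2 \theta + 1} \cos{\left(\theta^{2} + \frac{5 \theta}{4} + \frac{1}{2} \right)} - 2 \sqrt{2}}{2 \sqrt{2 \theta + 1}}, which equals f(\theta).

An antiderivative is F(\theta) = - 2 \sqrt{\theta + \frac{1}{2}} - 2 \sin{\left(\theta^{2} + \frac{5 \theta}{4} + \frac{1}{2} \right)}.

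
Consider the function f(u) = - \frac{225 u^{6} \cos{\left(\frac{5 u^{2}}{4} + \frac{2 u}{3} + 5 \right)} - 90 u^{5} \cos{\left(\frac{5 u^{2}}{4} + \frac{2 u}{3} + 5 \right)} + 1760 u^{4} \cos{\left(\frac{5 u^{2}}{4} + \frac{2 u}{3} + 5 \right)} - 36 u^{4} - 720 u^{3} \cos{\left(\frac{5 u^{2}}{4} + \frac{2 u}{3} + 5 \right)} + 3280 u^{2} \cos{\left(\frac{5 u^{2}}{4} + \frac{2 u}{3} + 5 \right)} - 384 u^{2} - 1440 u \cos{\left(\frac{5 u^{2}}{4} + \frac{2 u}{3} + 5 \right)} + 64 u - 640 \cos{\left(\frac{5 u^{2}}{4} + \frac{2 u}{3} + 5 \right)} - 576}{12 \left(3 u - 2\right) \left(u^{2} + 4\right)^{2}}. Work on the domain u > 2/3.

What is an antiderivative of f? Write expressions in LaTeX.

Check any antiderivative F(u) by computing F'(u) and comparing it with f(u).
Check: d/du[\frac{6 u^{2} \log{\left(\frac{3 u}{2} - 1 \right)} - 15 u^{2} \sin{\left(\frac{5 u^{2}}{4} + \frac{2 u}{3} + 5 \right)} + 24 \log{\left(\frac{3 u}{2} - 1 \right)} - 60 \sin{\left(\frac{5 u^{2}}{4} + \frac{2 u}{3} + 5 \right)} - 8}{6 u^{2} + 24}] = \frac{- 225 u^{6} \cos{\left(\frac{5 u^{2}}{4} + \frac{2 u}{3} + 5 \right)} + 90 u^{5} \cos{\left(\frac{5 u^{2}}{4} + \frac{2 u}{3} + 5 \right)} - 1760 u^{4} \cos{\left(\frac{5 u^{2}}{4} + \frac{2 u}{3} + 5 \right)} + 36 u^{4} + 720 u^{3} \cos{\left(\frac{5 u^{2}}{4} + \frac{2 u}{3} + 5 \right)} - 3280 u^{2} \cos{\left(\frac{5 u^{2}}{4} + \frac{2 u}{3} + 5 \right)} + 384 u^{2} + 1440 u \cos{\left(\frac{5 u^{2}}{4} + \frac{2 u}{3} + 5 \right)} - 64 u + 640 \cos{\left(\frac{5 u^{2}}{4} + \frac{2 u}{3} + 5 \right)} + 576}{36 u^{5} - 24 u^{4} + 288 u^{3} - 192 u^{2} + 576 u - 384}, which equals f(u).

An antiderivative is F(u) = \frac{6 u^{2} \log{\left(\frac{3 u}{2} - 1 \right)} - 15 u^{2} \sin{\left(\frac{5 u^{2}}{4} + \frac{2 u}{3} + 5 \right)} + 24 \log{\left(\frac{3 u}{2} - 1 \right)} - 60 \sin{\left(\frac{5 u^{2}}{4} + \frac{2 u}{3} + 5 \right)} - 8}{6 u^{2} + 24}.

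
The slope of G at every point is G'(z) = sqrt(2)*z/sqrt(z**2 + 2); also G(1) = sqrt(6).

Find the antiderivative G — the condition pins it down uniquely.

G'(z) matches the chain-rule pattern g'(h)*h' with inner function h(z) = z**2/2 + 1; substituting u = h(z) collapses the integral.
A general antiderivative is 2*sqrt(z**2/2 + 1) + C.
The condition gives C = sqrt(6) - (sqrt(6)) = 0.
So G(z) = sqrt(2)*sqrt(z**2 + 2).
Check: d/dz[sqrt(2)*sqrt(z**2 + 2)] = sqrt(2)*z/sqrt(z**2 + 2) = G'(z).

G(z) = sqrt(2)*sqrt(z**2 + 2)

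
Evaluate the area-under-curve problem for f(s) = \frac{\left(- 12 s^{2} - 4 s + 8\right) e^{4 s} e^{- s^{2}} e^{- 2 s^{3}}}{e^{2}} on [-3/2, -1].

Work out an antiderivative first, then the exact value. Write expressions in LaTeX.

f matches the chain-rule pattern g'(h)*h' with inner function h(s) = - 2 s^{3} - s^{2} + 4 s - 2; substituting u = h(s) collapses the integral.
F(s) = 2 e^{- 2 s^{3} - s^{2} + 4 s - 2} is an antiderivative of f.
Check: d/ds[2 e^{- 2 s^{3} - s^{2} + 4 s - 2}] = \frac{\left(- 12 s^{2} - 4 s + 8\right) e^{4 s} e^{- s^{2}} e^{- 2 s^{3}}}{e^{2}} = f(s).
F(-1) = \frac{2}{e^{5}}; F(-3/2) = \frac{2}{e^{\frac{7}{2}}}.
Integral = F(-1) - F(-3/2) = - \frac{2}{e^{\frac{7}{2}}} + \frac{2}{e^{5}}.

Antiderivative: F(s) = 2 e^{- 2 s^{3} - s^{2} + 4 s - 2}; value = - \frac{2}{e^{\frac{7}{2}}} + \frac{2}{e^{5}}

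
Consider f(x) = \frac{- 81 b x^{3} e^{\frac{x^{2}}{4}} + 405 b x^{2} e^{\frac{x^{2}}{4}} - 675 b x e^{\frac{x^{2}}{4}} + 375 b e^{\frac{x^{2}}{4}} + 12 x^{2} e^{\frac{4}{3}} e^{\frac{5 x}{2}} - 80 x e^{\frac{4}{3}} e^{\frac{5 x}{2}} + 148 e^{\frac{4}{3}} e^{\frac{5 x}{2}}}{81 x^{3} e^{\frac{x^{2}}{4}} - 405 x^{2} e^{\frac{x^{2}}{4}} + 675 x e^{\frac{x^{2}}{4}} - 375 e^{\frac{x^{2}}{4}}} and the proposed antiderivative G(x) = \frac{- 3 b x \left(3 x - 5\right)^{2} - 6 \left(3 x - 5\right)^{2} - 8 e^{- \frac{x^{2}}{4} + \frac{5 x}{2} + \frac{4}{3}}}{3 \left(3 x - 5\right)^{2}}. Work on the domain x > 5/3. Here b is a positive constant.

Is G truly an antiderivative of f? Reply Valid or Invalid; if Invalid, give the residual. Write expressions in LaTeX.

Valid. The derivative of G reproduces f.

d/dx[G] = \frac{- 81 b x^{3} + 405 b x^{2} - 675 b x + 375 b + 12 x^{2} e^{\frac{4}{3}} e^{\frac{5 x}{2}} e^{- \frac{x^{2}}{4}} - 80 x e^{\frac{4}{3}} e^{\frac{5 x}{2}} e^{- \frac{x^{2}}{4}} + 148 e^{\frac{4}{3}} e^{\frac{5 x}{2}} e^{- \frac{x^{2}}{4}}}{81 x^{3} - 405 x^{2} + 675 x - 375}
This equals f(x) exactly, so the claim holds.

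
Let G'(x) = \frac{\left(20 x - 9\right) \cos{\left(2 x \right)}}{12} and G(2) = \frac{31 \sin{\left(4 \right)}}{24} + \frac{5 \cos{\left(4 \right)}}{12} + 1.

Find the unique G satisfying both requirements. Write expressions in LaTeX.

Differentiate the proposed G(x) back; it has to land on the given G'(x).
A general antiderivative is \frac{5 x \sin{\left(2 x \right)}}{6} - \frac{3 \sin{\left(2 x \right)}}{8} + \frac{5 \cos{\left(2 x \right)}}{12} + C.
The condition gives C = \frac{31 \sin{\left(4 \right)}}{24} + \frac{5 \cos{\left(4 \right)}}{12} + 1 - (\frac{31 \sin{\left(4 \right)}}{24} + \frac{5 \cos{\left(4 \right)}}{12}) = 1.
So G(x) = \frac{5 x \sin{\left(2 x \right)}}{6} - \frac{3 \sin{\left(2 x \right)}}{8} + \frac{5 \cos{\left(2 x \right)}}{12} + 1.
Check: d/dx[\frac{5 x \sin{\left(2 x \right)}}{6} - \frac{3 \sin{\left(2 x \right)}}{8} + \frac{5 \cos{\left(2 x \right)}}{12} + 1] = \frac{5 x \cos{\left(2 x \right)}}{3} - \frac{3 \cos{\left(2 x \right)}}{4}, which equals G'(x).

G(x) = \frac{5 x \sin{\left(2 x \right)}}{6} - \frac{3 \sin{\left(2 x \right)}}{8} + \frac{5 \cos{\left(2 x \right)}}{12} + 1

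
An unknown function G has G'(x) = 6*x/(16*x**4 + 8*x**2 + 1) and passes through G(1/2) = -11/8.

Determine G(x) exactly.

The substitution u = 4*x**2 + 1 works: G'(x) is exactly (dG/du)*(du/dx) for that inner function.
A general antiderivative is -3/(4*(4*x**2 + 1)) + C.
The condition gives C = -11/8 - (-3/8) = -1.
So G(x) = (-16*x**2 - 7)/(16*x**2 + 4).
Check: d/dx[(-16*x**2 - 7)/(16*x**2 + 4)] = 6*x/(16*x**4 + 8*x**2 + 1) = G'(x).

G(x) = (-16*x**2 - 7)/(16*x**2 + 4)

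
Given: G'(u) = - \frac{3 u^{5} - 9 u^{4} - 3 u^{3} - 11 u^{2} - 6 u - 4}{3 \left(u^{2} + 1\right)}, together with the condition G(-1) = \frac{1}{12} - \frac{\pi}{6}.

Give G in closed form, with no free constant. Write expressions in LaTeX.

Any candidate G(u) must reproduce the stated G'(u) exactly.
A general antiderivative is - \frac{u^{4}}{4} + u^{3} + u^{2} + \frac{2 u}{3} + \frac{2 \operatorname{atan}{\left(u \right)}}{3} + 2 + C.
The condition gives C = \frac{1}{12} - \frac{\pi}{6} - (\frac{13}{12} - \frac{\pi}{6}) = -1.
So G(u) = \frac{- 3 u^{4} + 12 u^{3} + 12 u^{2} + 8 u + 8 \operatorname{atan}{\left(u \right)} + 12}{12}.
Check: d/du[\frac{- 3 u^{4} + 12 u^{3} + 12 u^{2} + 8 u + 8 \operatorname{atan}{\left(u \right)} + 12}{12}] = \frac{- 3 u^{5} + 9 u^{4} + 3 u^{3} + 11 u^{2} + 6 u + 4}{3 u^{2} + 3}, which equals G'(u).

G(u) = \frac{- 3 u^{4} + 12 u^{3} + 12 u^{2} + 8 u + 8 \operatorname{atan}{\left(u \right)} + 12}{12}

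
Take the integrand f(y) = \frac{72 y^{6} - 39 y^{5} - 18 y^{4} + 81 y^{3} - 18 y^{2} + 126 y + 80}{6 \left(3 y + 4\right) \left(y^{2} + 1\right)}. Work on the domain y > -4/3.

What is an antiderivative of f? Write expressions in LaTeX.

An antiderivative is F(y) = y^{4} - \frac{5 y^{3}}{2} + \frac{5 y^{2}}{2} + 4 \log{\left(3 y + 4 \right)} + \frac{\operatorname{atan}{\left(y \right)}}{3}.

Any candidate F(y) must reproduce f(y) exactly when differentiated.
Check: d/dy[y^{4} - \frac{5 y^{3}}{2} + \frac{5 y^{2}}{2} + 4 \log{\left(3 y + 4 \right)} + \frac{\operatorname{atan}{\left(y \right)}}{3}] = \frac{72 y^{6} - 39 y^{5} - 18 y^{4} + 81 y^{3} - 18 y^{2} + 126 y + 80}{18 y^{3} + 24 y^{2} + 18 y + 24}, which equals f(y).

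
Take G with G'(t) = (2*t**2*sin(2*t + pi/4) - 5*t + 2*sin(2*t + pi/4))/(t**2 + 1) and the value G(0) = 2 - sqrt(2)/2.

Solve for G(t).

G(t) = (-5*log(t**2 + 1) - 2*cos(2*t + pi/4) + 4)/2

A candidate passes only if d/dt[G] lands on the given G'(t) exactly.
A general antiderivative is -5*log(t**2 + 1)/2 - cos(2*t + pi/4) + C.
The condition gives C = 2 - sqrt(2)/2 - (-sqrt(2)/2) = 2.
So G(t) = (-5*log(t**2 + 1) - 2*cos(2*t + pi/4) + 4)/2.
Check: d/dt[(-5*log(t**2 + 1) - 2*cos(2*t + pi/4) + 4)/2] = (2*t**2*sin(2*t + pi/4) - 5*t + 2*sin(2*t + pi/4))/(t**2 + 1) = G'(t).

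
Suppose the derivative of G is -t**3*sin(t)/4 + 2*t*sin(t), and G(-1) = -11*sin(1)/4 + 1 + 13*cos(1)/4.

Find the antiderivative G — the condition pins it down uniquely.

Integrate term by term and add the pieces.
A general antiderivative is t**3*cos(t)/4 - 3*t**2*sin(t)/4 - 7*t*cos(t)/2 + 7*sin(t)/2 + C.
The condition gives C = -11*sin(1)/4 + 1 + 13*cos(1)/4 - (-11*sin(1)/4 + 13*cos(1)/4) = 1.
So G(t) = (t**3*cos(t) - 3*t**2*sin(t) - 14*t*cos(t) + 14*sin(t) + 4)/4.
Check: d/dt[(t**3*cos(t) - 3*t**2*sin(t) - 14*t*cos(t) + 14*sin(t) + 4)/4] = -t**3*sin(t)/4 + 2*t*sin(t) = G'(t).

G(t) = (t**3*cos(t) - 3*t**2*sin(t) - 14*t*cos(t) + 14*sin(t) + 4)/4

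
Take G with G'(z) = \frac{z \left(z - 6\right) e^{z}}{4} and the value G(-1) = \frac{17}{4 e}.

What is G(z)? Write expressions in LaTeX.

G'(z) has the shape u'v + uv' for u = \frac{z^{2}}{4} - 2 z + 2 and v = e^{z} — it is the derivative of the product u*v.
A general antiderivative is \frac{\left(z^{2} - 8 z + 8\right) e^{z}}{4} + C.
The condition gives C = \frac{17}{4 e} - (\frac{17}{4 e}) = 0.
So G(z) = \frac{z^{2} e^{z}}{4} - 2 z e^{z} + 2 e^{z}.
Check: d/dz[\frac{z^{2} e^{z}}{4} - 2 z e^{z} + 2 e^{z}] = \frac{z^{2} e^{z}}{4} - \frac{3 z e^{z}}{2}, which equals G'(z).

G(z) = \frac{z^{2} e^{z}}{4} - 2 z e^{z} + 2 e^{z}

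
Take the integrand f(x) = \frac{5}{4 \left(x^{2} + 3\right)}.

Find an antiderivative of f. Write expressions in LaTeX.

A candidate is checked by its d/dx: the result must match f(x).
Check: d/dx[\frac{5 \sqrt{3} \operatorname{atan}{\left(\frac{\sqrt{3} x}{3} \right)}}{12}] = \frac{5}{4 x^{2} + 12}, which equals f(x).

An antiderivative is F(x) = \frac{5 \sqrt{3} \operatorname{atan}{\left(\frac{\sqrt{3} x}{3} \right)}}{12}.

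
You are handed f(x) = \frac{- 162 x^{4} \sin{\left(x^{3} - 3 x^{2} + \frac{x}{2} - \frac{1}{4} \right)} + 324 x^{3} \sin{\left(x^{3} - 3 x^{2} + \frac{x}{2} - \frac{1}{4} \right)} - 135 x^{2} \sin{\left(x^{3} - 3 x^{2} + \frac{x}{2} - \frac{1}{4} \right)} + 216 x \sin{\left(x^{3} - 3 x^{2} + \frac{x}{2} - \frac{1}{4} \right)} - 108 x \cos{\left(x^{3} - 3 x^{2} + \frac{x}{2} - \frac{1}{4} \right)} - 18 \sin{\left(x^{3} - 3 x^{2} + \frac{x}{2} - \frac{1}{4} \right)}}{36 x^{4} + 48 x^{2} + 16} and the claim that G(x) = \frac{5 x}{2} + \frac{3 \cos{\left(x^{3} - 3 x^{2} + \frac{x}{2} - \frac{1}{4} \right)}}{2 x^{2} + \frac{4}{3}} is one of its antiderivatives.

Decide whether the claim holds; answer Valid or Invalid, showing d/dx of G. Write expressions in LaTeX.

Invalid: d/dx[G] - f = \frac{5}{2}, which is not 0.

d/dx[G] = \frac{- 162 x^{4} \sin{\left(x^{3} - 3 x^{2} + \frac{x}{2} - \frac{1}{4} \right)} + 90 x^{4} + 324 x^{3} \sin{\left(x^{3} - 3 x^{2} + \frac{x}{2} - \frac{1}{4} \right)} - 135 x^{2} \sin{\left(x^{3} - 3 x^{2} + \frac{x}{2} - \frac{1}{4} \right)} + 120 x^{2} + 216 x \sin{\left(x^{3} - 3 x^{2} + \frac{x}{2} - \frac{1}{4} \right)} - 108 x \cos{\left(x^{3} - 3 x^{2} + \frac{x}{2} - \frac{1}{4} \right)} - 18 \sin{\left(x^{3} - 3 x^{2} + \frac{x}{2} - \frac{1}{4} \right)} + 40}{36 x^{4} + 48 x^{2} + 16}
d/dx[G] - f(x) = \frac{5}{2} != 0.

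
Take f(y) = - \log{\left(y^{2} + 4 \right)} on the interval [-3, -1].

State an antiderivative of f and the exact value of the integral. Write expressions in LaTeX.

Antiderivative: F(y) = - y \log{\left(y^{2} + 4 \right)} + 2 y - 4 \operatorname{atan}{\left(\frac{y}{2} \right)}; value = - 3 \log{\left(13 \right)} - 4 \operatorname{atan}{\left(\frac{3}{2} \right)} + \log{\left(5 \right)} + 4 \operatorname{atan}{\left(\frac{1}{2} \right)} + 4

For F(y) to be correct the identity F'(y) - f(y) = 0 must hold.
F(y) = - y \log{\left(y^{2} + 4 \right)} + 2 y - 4 \operatorname{atan}{\left(\frac{y}{2} \right)} is an antiderivative of f.
Check: d/dy[- y \log{\left(y^{2} + 4 \right)} + 2 y - 4 \operatorname{atan}{\left(\frac{y}{2} \right)}] = - \log{\left(y^{2} + 4 \right)} = f(y).
F(-1) = -2 + \log{\left(5 \right)} + 4 \operatorname{atan}{\left(\frac{1}{2} \right)}; F(-3) = -6 + 4 \operatorname{atan}{\left(\frac{3}{2} \right)} + 3 \log{\left(13 \right)}.
Integral = F(-1) - F(-3) = - 3 \log{\left(13 \right)} - 4 \operatorname{atan}{\left(\frac{3}{2} \right)} + \log{\left(5 \right)} + 4 \operatorname{atan}{\left(\frac{1}{2} \right)} + 4.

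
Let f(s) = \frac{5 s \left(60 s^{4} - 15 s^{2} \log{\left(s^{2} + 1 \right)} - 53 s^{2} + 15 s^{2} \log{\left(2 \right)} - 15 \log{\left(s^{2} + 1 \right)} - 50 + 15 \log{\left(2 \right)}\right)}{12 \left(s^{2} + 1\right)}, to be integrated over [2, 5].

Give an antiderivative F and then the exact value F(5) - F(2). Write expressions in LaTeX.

Antiderivative: F(s) = \frac{\left(5 s^{2} - 16\right) \left(30 s^{2} - 15 \log{\left(\frac{s^{2}}{2} + \frac{1}{2} \right)} - 2\right)}{24}; value = - \frac{545 \log{\left(13 \right)}}{8} + \frac{5 \log{\left(\frac{5}{2} \right)}}{2} + \frac{6755}{2}

Recognize the product-rule pattern: f = u'v + uv' with u = \frac{5 s^{2}}{4} - 4, v = 5 s^{2} - \frac{5 \log{\left(\frac{s^{2}}{2} + \frac{1}{2} \right)}}{2} - \frac{1}{3}, so integration by parts undoes it.
F(s) = \frac{\left(5 s^{2} - 16\right) \left(30 s^{2} - 15 \log{\left(\frac{s^{2}}{2} + \frac{1}{2} \right)} - 2\right)}{24} is an antiderivative of f.
Check: d/ds[\frac{\left(5 s^{2} - 16\right) \left(30 s^{2} - 15 \log{\left(\frac{s^{2}}{2} + \frac{1}{2} \right)} - 2\right)}{24}] = \frac{300 s^{5} - 75 s^{3} \log{\left(s^{2} + 1 \right)} - 265 s^{3} + 75 s^{3} \log{\left(2 \right)} - 75 s \log{\left(s^{2} + 1 \right)} - 250 s + 75 s \log{\left(2 \right)}}{12 s^{2} + 12}, which equals f(s).
F(5) = \frac{20383}{6} - \frac{545 \log{\left(13 \right)}}{8}; F(2) = \frac{59}{3} - \frac{5 \log{\left(\frac{5}{2} \right)}}{2}.
Integral = F(5) - F(2) = - \frac{545 \log{\left(13 \right)}}{8} + \frac{5 \log{\left(\frac{5}{2} \right)}}{2} + \frac{6755}{2}.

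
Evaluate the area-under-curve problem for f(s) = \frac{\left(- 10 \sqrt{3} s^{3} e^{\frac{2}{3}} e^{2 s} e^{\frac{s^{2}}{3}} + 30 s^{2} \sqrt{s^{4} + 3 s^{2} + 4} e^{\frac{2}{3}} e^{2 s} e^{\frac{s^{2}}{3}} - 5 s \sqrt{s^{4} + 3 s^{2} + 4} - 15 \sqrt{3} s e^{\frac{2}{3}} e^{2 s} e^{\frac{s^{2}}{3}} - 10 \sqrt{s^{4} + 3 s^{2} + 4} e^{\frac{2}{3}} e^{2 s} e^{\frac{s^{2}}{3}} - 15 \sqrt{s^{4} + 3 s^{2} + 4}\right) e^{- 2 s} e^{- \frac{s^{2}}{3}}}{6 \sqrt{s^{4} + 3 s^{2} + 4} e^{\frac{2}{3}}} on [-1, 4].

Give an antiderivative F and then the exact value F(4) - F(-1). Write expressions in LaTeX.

Antiderivative: F(s) = \frac{5 s^{3}}{3} - \frac{5 s}{3} - \frac{5 \sqrt{\frac{s^{4}}{3} + s^{2} + \frac{4}{3}}}{2} + \frac{5 e^{- 2 s} e^{- \frac{s^{2}}{3}}}{4 e^{\frac{2}{3}}}; value = - \frac{5 \sqrt{231}}{3} - \frac{5 e}{4} + \frac{5}{4 e^{14}} + \frac{5 \sqrt{6}}{3} + 100

For F(s) to be correct the identity F'(s) - f(s) = 0 must hold.
F(s) = \frac{5 s^{3}}{3} - \frac{5 s}{3} - \frac{5 \sqrt{\frac{s^{4}}{3} + s^{2} + \frac{4}{3}}}{2} + \frac{5 e^{- 2 s} e^{- \frac{s^{2}}{3}}}{4 e^{\frac{2}{3}}} is an antiderivative of f.
Check: d/ds[\frac{5 s^{3}}{3} - \frac{5 s}{3} - \frac{5 \sqrt{\frac{s^{4}}{3} + s^{2} + \frac{4}{3}}}{2} + \frac{5 e^{- 2 s} e^{- \frac{s^{2}}{3}}}{4 e^{\frac{2}{3}}}] = \frac{\left(- 10 \sqrt{3} s^{3} e^{\frac{2}{3}} e^{2 s} e^{\frac{s^{2}}{3}} + 30 s^{2} \sqrt{s^{4} + 3 s^{2} + 4} e^{\frac{2}{3}} e^{2 s} e^{\frac{s^{2}}{3}} - 5 s \sqrt{s^{4} + 3 s^{2} + 4} - 15 \sqrt{3} s e^{\frac{2}{3}} e^{2 s} e^{\frac{s^{2}}{3}} - 10 \sqrt{s^{4} + 3 s^{2} + 4} e^{\frac{2}{3}} e^{2 s} e^{\frac{s^{2}}{3}} - 15 \sqrt{s^{4} + 3 s^{2} + 4}\right) e^{- 2 s} e^{- \frac{s^{2}}{3}}}{6 \sqrt{s^{4} + 3 s^{2} + 4} e^{\frac{2}{3}}} = f(s).
F(4) = - \frac{5 \sqrt{231}}{3} + \frac{5}{4 e^{14}} + 100; F(-1) = - \frac{5 \sqrt{6}}{3} + \frac{5 e}{4}.
Integral = F(4) - F(-1) = - \frac{5 \sqrt{231}}{3} - \frac{5 e}{4} + \frac{5}{4 e^{14}} + \frac{5 \sqrt{6}}{3} + 100.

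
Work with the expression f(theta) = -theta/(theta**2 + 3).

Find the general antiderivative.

f matches the chain-rule pattern g'(h)*h' with inner function h(theta) = theta**2 + 3; substituting u = h(theta) collapses the integral.
Check: d/dtheta[-log(theta**2 + 3)/2] = -theta/(theta**2 + 3) = f(theta).

F(theta) = -log(theta**2 + 3)/2 + C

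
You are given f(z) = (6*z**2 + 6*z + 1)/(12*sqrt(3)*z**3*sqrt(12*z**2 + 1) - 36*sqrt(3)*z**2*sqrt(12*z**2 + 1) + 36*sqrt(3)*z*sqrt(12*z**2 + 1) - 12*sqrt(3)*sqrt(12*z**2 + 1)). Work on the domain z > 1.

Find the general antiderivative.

F(z) = -sqrt(3)*sqrt(12*z**2 + 1)/(72*(z - 1)**2) + C

f has the shape u'v + uv' for u = -3/(8*(3*z - 3)**2) and v = sqrt(4*z**2 + 1/3) — it is the derivative of the product u*v.
Check: d/dz[-sqrt(3)*sqrt(12*z**2 + 1)/(72*(z - 1)**2)] = (6*sqrt(3)*z**2 + 6*sqrt(3)*z + sqrt(3))/(36*z**3*sqrt(12*z**2 + 1) - 108*z**2*sqrt(12*z**2 + 1) + 108*z*sqrt(12*z**2 + 1) - 36*sqrt(12*z**2 + 1)), which equals f(z).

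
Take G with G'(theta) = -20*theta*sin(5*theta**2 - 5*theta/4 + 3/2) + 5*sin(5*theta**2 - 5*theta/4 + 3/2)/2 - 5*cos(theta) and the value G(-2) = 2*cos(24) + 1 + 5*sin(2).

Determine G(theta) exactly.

Integrate term by term and add the pieces.
A general antiderivative is -5*sin(theta) + 2*cos(5*theta**2 - 5*theta/4 + 3/2) + C.
The condition gives C = 2*cos(24) + 1 + 5*sin(2) - (2*cos(24) + 5*sin(2)) = 1.
So G(theta) = -5*sin(theta) + 2*cos(5*theta**2 - 5*theta/4 + 3/2) + 1.
Check: d/dtheta[-5*sin(theta) + 2*cos(5*theta**2 - 5*theta/4 + 3/2) + 1] = -20*theta*sin(5*theta**2 - 5*theta/4 + 3/2) + 5*sin(5*theta**2 - 5*theta/4 + 3/2)/2 - 5*cos(theta) = G'(theta).

G(theta) = -5*sin(theta) + 2*cos(5*theta**2 - 5*theta/4 + 3/2) + 1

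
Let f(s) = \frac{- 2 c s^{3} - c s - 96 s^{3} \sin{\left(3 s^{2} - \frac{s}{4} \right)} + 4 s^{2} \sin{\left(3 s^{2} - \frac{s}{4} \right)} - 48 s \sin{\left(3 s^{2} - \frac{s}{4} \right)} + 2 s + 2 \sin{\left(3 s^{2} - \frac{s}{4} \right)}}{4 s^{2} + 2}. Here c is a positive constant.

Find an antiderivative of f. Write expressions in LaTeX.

A candidate is checked by its d/ds: the result must match f(s).
Check: d/ds[- \frac{c s^{2}}{4} + \frac{\log{\left(s^{2} + \frac{1}{2} \right)}}{4} + 4 \cos{\left(3 s^{2} - \frac{s}{4} \right)}] = \frac{- 2 c s^{3} - c s - 96 s^{3} \sin{\left(3 s^{2} - \frac{s}{4} \right)} + 4 s^{2} \sin{\left(3 s^{2} - \frac{s}{4} \right)} - 48 s \sin{\left(3 s^{2} - \frac{s}{4} \right)} + 2 s + 2 \sin{\left(3 s^{2} - \frac{s}{4} \right)}}{4 s^{2} + 2} = f(s).

An antiderivative is F(s) = - \frac{c s^{2}}{4} + \frac{\log{\left(s^{2} + \frac{1}{2} \right)}}{4} + 4 \cos{\left(3 s^{2} - \frac{s}{4} \right)}.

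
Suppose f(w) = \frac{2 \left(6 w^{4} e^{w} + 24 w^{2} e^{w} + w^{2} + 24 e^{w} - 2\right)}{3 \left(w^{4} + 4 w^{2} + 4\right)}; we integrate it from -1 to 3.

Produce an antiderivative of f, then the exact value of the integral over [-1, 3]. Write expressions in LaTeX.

A candidate is checked by its d/dw: the result must match f(w).
F(w) = - \frac{w}{3 \left(\frac{w^{2}}{2} + 1\right)} + 4 e^{w} is an antiderivative of f.
Check: d/dw[- \frac{w}{3 \left(\frac{w^{2}}{2} + 1\right)} + 4 e^{w}] = \frac{12 w^{4} e^{w} + 48 w^{2} e^{w} + 2 w^{2} + 48 e^{w} - 4}{3 w^{4} + 12 w^{2} + 12}, which equals f(w).
F(3) = - \frac{2}{11} + 4 e^{3}; F(-1) = \frac{2}{9} + \frac{4}{e}.
Integral = F(3) - F(-1) = - \frac{4}{e} - \frac{40}{99} + 4 e^{3}.

Antiderivative: F(w) = - \frac{w}{3 \left(\frac{w^{2}}{2} + 1\right)} + 4 e^{w}; value = - \frac{4}{e} - \frac{40}{99} + 4 e^{3}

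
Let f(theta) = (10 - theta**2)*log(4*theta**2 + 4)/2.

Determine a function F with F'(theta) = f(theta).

A first test for any F(theta): its theta-derivative must equal f(theta) identically.
Check: d/dtheta[theta**3/9 - 31*theta/3 + (-theta**3/6 + 5*theta)*log(4*theta**2 + 4) + 31*atan(theta)/3] = -theta**2*log(theta**2 + 1)/2 - theta**2*log(2) + 5*log(theta**2 + 1) + 10*log(2), which equals f(theta).

An antiderivative is F(theta) = theta**3/9 - 31*theta/3 + (-theta**3/6 + 5*theta)*log(4*theta**2 + 4) + 31*atan(theta)/3.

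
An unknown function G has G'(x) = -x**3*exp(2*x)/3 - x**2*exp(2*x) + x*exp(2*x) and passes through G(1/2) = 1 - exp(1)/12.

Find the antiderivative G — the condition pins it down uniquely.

G(x) = (-4*x**3 - 6*x**2 + 18*x - 9)*exp(2*x)/24 + 1

G'(x) has the shape u'v + uv' for u = -x**3/6 - x**2/4 + 3*x/4 - 3/8 and v = exp(2*x) — it is the derivative of the product u*v.
A general antiderivative is (-4*x**3 - 6*x**2 + 18*x - 9)*exp(2*x)/24 + C.
The condition gives C = 1 - exp(1)/12 - (-exp(1)/12) = 1.
So G(x) = (-4*x**3 - 6*x**2 + 18*x - 9)*exp(2*x)/24 + 1.
Check: d/dx[(-4*x**3 - 6*x**2 + 18*x - 9)*exp(2*x)/24 + 1] = -x**3*exp(2*x)/3 - x**2*exp(2*x) + x*exp(2*x) = G'(x).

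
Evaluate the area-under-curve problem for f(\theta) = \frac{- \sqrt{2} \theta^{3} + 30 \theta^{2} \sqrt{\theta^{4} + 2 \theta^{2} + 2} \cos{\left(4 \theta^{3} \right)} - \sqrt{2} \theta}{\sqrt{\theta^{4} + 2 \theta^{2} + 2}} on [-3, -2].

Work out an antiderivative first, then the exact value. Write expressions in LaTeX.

Antiderivative: F(\theta) = - \frac{\sqrt{2} \sqrt{\theta^{4} + 2 \theta^{2} + 2}}{2} + \frac{5 \sin{\left(4 \theta^{3} \right)}}{2}; value = - \sqrt{13} - \frac{5 \sin{\left(32 \right)}}{2} + \frac{5 \sin{\left(108 \right)}}{2} + \frac{\sqrt{202}}{2}

An antiderivative F(\theta) passes only if d/d\theta[F] lands on f(\theta) exactly.
F(\theta) = - \frac{\sqrt{2} \sqrt{\theta^{4} + 2 \theta^{2} + 2}}{2} + \frac{5 \sin{\left(4 \theta^{3} \right)}}{2} is an antiderivative of f.
Check: d/d\theta[- \frac{\sqrt{2} \sqrt{\theta^{4} + 2 \theta^{2} + 2}}{2} + \frac{5 \sin{\left(4 \theta^{3} \right)}}{2}] = \frac{- \sqrt{2} \theta^{3} + 30 \theta^{2} \sqrt{\theta^{4} + 2 \theta^{2} + 2} \cos{\left(4 \theta^{3} \right)} - \sqrt{2} \theta}{\sqrt{\theta^{4} + 2 \theta^{2} + 2}} = f(\theta).
F(-2) = - \sqrt{13} - \frac{5 \sin{\left(32 \right)}}{2}; F(-3) = - \frac{\sqrt{202}}{2} - \frac{5 \sin{\left(108 \right)}}{2}.
Integral = F(-2) - F(-3) = - \sqrt{13} - \frac{5 \sin{\left(32 \right)}}{2} + \frac{5 \sin{\left(108 \right)}}{2} + \frac{\sqrt{202}}{2}.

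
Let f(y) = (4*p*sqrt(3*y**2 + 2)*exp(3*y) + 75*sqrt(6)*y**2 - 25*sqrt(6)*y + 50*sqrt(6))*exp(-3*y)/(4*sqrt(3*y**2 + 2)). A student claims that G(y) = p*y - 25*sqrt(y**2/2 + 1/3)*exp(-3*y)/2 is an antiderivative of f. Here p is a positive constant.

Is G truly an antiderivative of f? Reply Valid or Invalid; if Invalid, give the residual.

d/dy[G] = (4*p*sqrt(3*y**2 + 2)*exp(3*y) + 75*sqrt(6)*y**2 - 25*sqrt(6)*y + 50*sqrt(6))*exp(-3*y)/(4*sqrt(3*y**2 + 2))
This equals f(y) exactly, so the claim holds.

Valid. The derivative of G reproduces f.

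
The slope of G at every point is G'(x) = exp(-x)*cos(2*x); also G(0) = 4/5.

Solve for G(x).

Check a candidate G(x) by differentiating: d/dx[G] must match the given G'(x).
A general antiderivative is 2*exp(-x)*sin(2*x)/5 - exp(-x)*cos(2*x)/5 + C.
The condition gives C = 4/5 - (-1/5) = 1.
So G(x) = (5*exp(x) + 2*sin(2*x) - cos(2*x))*exp(-x)/5.
Check: d/dx[(5*exp(x) + 2*sin(2*x) - cos(2*x))*exp(-x)/5] = exp(-x)*cos(2*x) = G'(x).

G(x) = (5*exp(x) + 2*sin(2*x) - cos(2*x))*exp(-x)/5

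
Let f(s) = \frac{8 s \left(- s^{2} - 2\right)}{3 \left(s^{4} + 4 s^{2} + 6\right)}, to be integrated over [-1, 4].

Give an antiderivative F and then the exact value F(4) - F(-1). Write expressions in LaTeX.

Antiderivative: F(s) = - \frac{2 \log{\left(s^{4} + 4 s^{2} + 6 \right)}}{3}; value = - \frac{2 \log{\left(326 \right)}}{3} + \frac{2 \log{\left(11 \right)}}{3}

f matches the chain-rule pattern g'(h)*h' with inner function h(s) = s^{4} + 4 s^{2} + 6; substituting u = h(s) collapses the integral.
F(s) = - \frac{2 \log{\left(s^{4} + 4 s^{2} + 6 \right)}}{3} is an antiderivative of f.
Check: d/ds[- \frac{2 \log{\left(s^{4} + 4 s^{2} + 6 \right)}}{3}] = \frac{- 8 s^{3} - 16 s}{3 s^{4} + 12 s^{2} + 18}, which equals f(s).
F(4) = - \frac{2 \log{\left(326 \right)}}{3}; F(-1) = - \frac{2 \log{\left(11 \right)}}{3}.
Integral = F(4) - F(-1) = - \frac{2 \log{\left(326 \right)}}{3} + \frac{2 \log{\left(11 \right)}}{3}.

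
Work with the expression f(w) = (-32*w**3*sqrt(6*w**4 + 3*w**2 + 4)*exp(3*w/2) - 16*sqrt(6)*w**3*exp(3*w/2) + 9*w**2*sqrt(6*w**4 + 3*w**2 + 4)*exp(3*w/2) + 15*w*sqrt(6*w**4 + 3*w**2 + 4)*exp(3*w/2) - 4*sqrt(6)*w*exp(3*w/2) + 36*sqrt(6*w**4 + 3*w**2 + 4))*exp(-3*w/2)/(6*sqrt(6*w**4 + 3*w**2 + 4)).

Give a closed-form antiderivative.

An antiderivative is F(w) = sqrt(6)*(-16*sqrt(6)*w**4*exp(3*w/2) + 6*sqrt(6)*w**3*exp(3*w/2) + 15*sqrt(6)*w**2*exp(3*w/2) - 16*sqrt(6*w**4 + 3*w**2 + 4)*exp(3*w/2) - 48*sqrt(6))*exp(-3*w/2)/72.

For F(w) to be correct the identity F'(w) - f(w) = 0 must hold.
Check: d/dw[sqrt(6)*(-16*sqrt(6)*w**4*exp(3*w/2) + 6*sqrt(6)*w**3*exp(3*w/2) + 15*sqrt(6)*w**2*exp(3*w/2) - 16*sqrt(6*w**4 + 3*w**2 + 4)*exp(3*w/2) - 48*sqrt(6))*exp(-3*w/2)/72] = (-32*w**3*sqrt(6*w**4 + 3*w**2 + 4)*exp(3*w/2) - 16*sqrt(6)*w**3*exp(3*w/2) + 9*w**2*sqrt(6*w**4 + 3*w**2 + 4)*exp(3*w/2) + 15*w*sqrt(6*w**4 + 3*w**2 + 4)*exp(3*w/2) - 4*sqrt(6)*w*exp(3*w/2) + 36*sqrt(6*w**4 + 3*w**2 + 4))*exp(-3*w/2)/(6*sqrt(6*w**4 + 3*w**2 + 4)) = f(w).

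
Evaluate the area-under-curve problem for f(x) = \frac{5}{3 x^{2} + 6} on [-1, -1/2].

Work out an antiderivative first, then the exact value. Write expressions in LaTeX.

Since d/dx undoes antidifferentiation here, F'(x) = f(x) is required of F(x).
F(x) = \frac{5 \sqrt{2} \operatorname{atan}{\left(\frac{\sqrt{2} x}{2} \right)}}{6} is an antiderivative of f.
Check: d/dx[\frac{5 \sqrt{2} \operatorname{atan}{\left(\frac{\sqrt{2} x}{2} \right)}}{6}] = \frac{5}{3 x^{2} + 6} = f(x).
F(-1/2) = - \frac{5 \sqrt{2} \operatorname{atan}{\left(\frac{\sqrt{2}}{4} \right)}}{6}; F(-1) = - \frac{5 \sqrt{2} \operatorname{atan}{\left(\frac{\sqrt{2}}{2} \right)}}{6}.
Integral = F(-1/2) - F(-1) = - \frac{5 \sqrt{2} \operatorname{atan}{\left(\frac{\sqrt{2}}{4} \right)}}{6} + \frac{5 \sqrt{2} \operatorname{atan}{\left(\frac{\sqrt{2}}{2} \right)}}{6}.

Antiderivative: F(x) = \frac{5 \sqrt{2} \operatorname{atan}{\left(\frac{\sqrt{2} x}{2} \right)}}{6}; value = - \frac{5 \sqrt{2} \operatorname{atan}{\left(\frac{\sqrt{2}}{4} \right)}}{6} + \frac{5 \sqrt{2} \operatorname{atan}{\left(\frac{\sqrt{2}}{2} \right)}}{6}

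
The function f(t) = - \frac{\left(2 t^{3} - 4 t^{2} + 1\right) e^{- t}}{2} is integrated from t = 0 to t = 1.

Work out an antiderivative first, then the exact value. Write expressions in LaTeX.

f has the shape u'v + uv' for u = t^{3} + t^{2} + 2 t + \frac{5}{2} and v = e^{- t} — it is the derivative of the product u*v.
F(t) = \frac{\left(2 t^{3} + 2 t^{2} + 4 t + 5\right) e^{- t}}{2} is an antiderivative of f.
Check: d/dt[\frac{\left(2 t^{3} + 2 t^{2} + 4 t + 5\right) e^{- t}}{2}] = \frac{\left(- 2 t^{3} + 4 t^{2} - 1\right) e^{- t}}{2}, which equals f(t).
F(1) = \frac{13}{2 e}; F(0) = \frac{5}{2}.
Integral = F(1) - F(0) = - \frac{5}{2} + \frac{13}{2 e}.

Antiderivative: F(t) = \frac{\left(2 t^{3} + 2 t^{2} + 4 t + 5\right) e^{- t}}{2}; value = - \frac{5}{2} + \frac{13}{2 e}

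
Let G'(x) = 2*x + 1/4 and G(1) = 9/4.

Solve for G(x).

G(x) = (4*x**2 + x + 4)/4

Check a candidate G(x) by differentiating: d/dx[G] must match the given G'(x).
A general antiderivative is x**2 + x/4 + C.
The condition gives C = 9/4 - (5/4) = 1.
So G(x) = (4*x**2 + x + 4)/4.
Check: d/dx[(4*x**2 + x + 4)/4] = 2*x + 1/4 = G'(x).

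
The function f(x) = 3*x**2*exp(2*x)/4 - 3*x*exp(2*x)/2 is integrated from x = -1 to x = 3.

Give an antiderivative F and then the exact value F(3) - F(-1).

Antiderivative: F(x) = 3*(2*x**2 - 6*x + 3)*exp(2*x)/16; value = -33*exp(-2)/16 + 9*exp(6)/16

Recognize the product-rule pattern: f = u'v + uv' with u = 3*x**2/8 - 9*x/8 + 9/16, v = exp(2*x), so integration by parts undoes it.
F(x) = 3*(2*x**2 - 6*x + 3)*exp(2*x)/16 is an antiderivative of f.
Check: d/dx[3*(2*x**2 - 6*x + 3)*exp(2*x)/16] = 3*x**2*exp(2*x)/4 - 3*x*exp(2*x)/2 = f(x).
F(3) = 9*exp(6)/16; F(-1) = 33*exp(-2)/16.
Integral = F(3) - F(-1) = -33*exp(-2)/16 + 9*exp(6)/16.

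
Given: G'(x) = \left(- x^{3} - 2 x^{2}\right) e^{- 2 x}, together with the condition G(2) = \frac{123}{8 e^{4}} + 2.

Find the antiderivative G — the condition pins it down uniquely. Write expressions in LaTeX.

Recognize the product-rule pattern: G'(x) = u'v + uv' with u = \frac{x^{3}}{2} + \frac{7 x^{2}}{4} + \frac{7 x}{4} + \frac{7}{8}, v = e^{- 2 x}, so integration by parts undoes it.
A general antiderivative is \frac{\left(4 x^{3} + 14 x^{2} + 14 x + 7\right) e^{- 2 x}}{8} + C.
The condition gives C = \frac{123}{8 e^{4}} + 2 - (\frac{123}{8 e^{4}}) = 2.
So G(x) = \frac{\left(4 x^{3} + 14 x^{2} + 14 x + 7\right) e^{- 2 x}}{8} + 2.
Check: d/dx[\frac{\left(4 x^{3} + 14 x^{2} + 14 x + 7\right) e^{- 2 x}}{8} + 2] = \left(- x^{3} - 2 x^{2}\right) e^{- 2 x} = G'(x).

G(x) = \frac{\left(4 x^{3} + 14 x^{2} + 14 x + 7\right) e^{- 2 x}}{8} + 2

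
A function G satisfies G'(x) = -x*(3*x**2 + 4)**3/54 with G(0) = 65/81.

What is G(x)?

G'(x) matches the chain-rule pattern g'(h)*h' with inner function h(x) = -x**2/2 - 2/3; substituting u = h(x) collapses the integral.
A general antiderivative is -(-x**2/2 - 2/3)**4 + C.
The condition gives C = 65/81 - (-16/81) = 1.
So G(x) = 1 - (-x**2/2 - 2/3)**4.
Check: d/dx[1 - (-x**2/2 - 2/3)**4] = -x**7/2 - 2*x**5 - 8*x**3/3 - 32*x/27, which equals G'(x).

G(x) = 1 - (-x**2/2 - 2/3)**4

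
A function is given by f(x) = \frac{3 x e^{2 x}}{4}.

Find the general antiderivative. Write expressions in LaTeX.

f has the shape u'v + uv' for u = \frac{3 x}{8} - \frac{3}{16} and v = e^{2 x} — it is the derivative of the product u*v.
Check: d/dx[\frac{3 \left(2 x - 1\right) e^{2 x}}{16}] = \frac{3 x e^{2 x}}{4} = f(x).

F(x) = \frac{3 \left(2 x - 1\right) e^{2 x}}{16} + C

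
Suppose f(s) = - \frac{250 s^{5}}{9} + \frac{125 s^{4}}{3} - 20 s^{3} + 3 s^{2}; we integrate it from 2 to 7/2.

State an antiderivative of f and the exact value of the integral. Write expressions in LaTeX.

Antiderivative: F(s) = - \frac{125 s^{6}}{27} + \frac{25 s^{5}}{3} - 5 s^{4} + s^{3}; value = - \frac{909979}{192}

The substitution u = \frac{5 s^{2}}{3} - s works: f is exactly (dF/du)*(du/ds) for that inner function.
F(s) = - \frac{125 s^{6}}{27} + \frac{25 s^{5}}{3} - 5 s^{4} + s^{3} is an antiderivative of f.
Check: d/ds[- \frac{125 s^{6}}{27} + \frac{25 s^{5}}{3} - 5 s^{4} + s^{3}] = - \frac{250 s^{5}}{9} + \frac{125 s^{4}}{3} - 20 s^{3} + 3 s^{2} = f(s).
F(7/2) = - \frac{8365427}{1728}; F(2) = - \frac{2744}{27}.
Integral = F(7/2) - F(2) = - \frac{909979}{192}.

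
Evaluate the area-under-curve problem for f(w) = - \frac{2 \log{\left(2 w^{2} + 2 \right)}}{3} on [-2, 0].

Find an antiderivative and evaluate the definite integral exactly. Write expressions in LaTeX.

Recover f(w) by differentiating a candidate F(w); any mismatch rules it out.
F(w) = - \frac{2 w \log{\left(2 w^{2} + 2 \right)}}{3} + \frac{4 w}{3} - \frac{4 \operatorname{atan}{\left(w \right)}}{3} is an antiderivative of f.
Check: d/dw[- \frac{2 w \log{\left(2 w^{2} + 2 \right)}}{3} + \frac{4 w}{3} - \frac{4 \operatorname{atan}{\left(w \right)}}{3}] = - \frac{2 \log{\left(w^{2} + 1 \right)}}{3} - \frac{2 \log{\left(2 \right)}}{3}, which equals f(w).
F(0) = 0; F(-2) = - \frac{8}{3} + \frac{4 \operatorname{atan}{\left(2 \right)}}{3} + \frac{4 \log{\left(10 \right)}}{3}.
Integral = F(0) - F(-2) = - \frac{4 \log{\left(10 \right)}}{3} - \frac{4 \operatorname{atan}{\left(2 \right)}}{3} + \frac{8}{3}.

Antiderivative: F(w) = - \frac{2 w \log{\left(2 w^{2} + 2 \right)}}{3} + \frac{4 w}{3} - \frac{4 \operatorname{atan}{\left(w \right)}}{3}; value = - \frac{4 \log{\left(10 \right)}}{3} - \frac{4 \operatorname{atan}{\left(2 \right)}}{3} + \frac{8}{3}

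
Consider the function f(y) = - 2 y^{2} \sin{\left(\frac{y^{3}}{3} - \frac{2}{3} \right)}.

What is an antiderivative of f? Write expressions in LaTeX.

An antiderivative is F(y) = 2 \cos{\left(\frac{y^{3}}{3} - \frac{2}{3} \right)}.

f matches the chain-rule pattern g'(h)*h' with inner function h(y) = \frac{y^{3}}{3} - \frac{2}{3}; substituting u = h(y) collapses the integral.
Check: d/dy[2 \cos{\left(\frac{y^{3}}{3} - \frac{2}{3} \right)}] = - 2 y^{2} \sin{\left(\frac{y^{3}}{3} - \frac{2}{3} \right)} = f(y).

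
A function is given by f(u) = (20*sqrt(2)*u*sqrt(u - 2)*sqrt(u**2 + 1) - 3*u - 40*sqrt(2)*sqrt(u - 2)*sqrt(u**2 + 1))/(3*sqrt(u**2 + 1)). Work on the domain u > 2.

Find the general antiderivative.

Any candidate F(u) must reproduce f(u) exactly when differentiated.
Check: d/du[(8*sqrt(2)*(u - 2)**(5/2) - 3*sqrt(u**2 + 1))/3] = (20*sqrt(2)*u*sqrt(u - 2)*sqrt(u**2 + 1) - 3*u - 40*sqrt(2)*sqrt(u - 2)*sqrt(u**2 + 1))/(3*sqrt(u**2 + 1)) = f(u).

F(u) = (8*sqrt(2)*(u - 2)**(5/2) - 3*sqrt(u**2 + 1))/3 + C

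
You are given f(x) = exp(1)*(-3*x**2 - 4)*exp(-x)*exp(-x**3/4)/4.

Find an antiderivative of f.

An antiderivative is F(x) = exp(1)*exp(-x)*exp(-x**3/4).

The substitution u = -x**3/4 - x + 1 works: f is exactly (dF/du)*(du/dx) for that inner function.
Check: d/dx[exp(1)*exp(-x)*exp(-x**3/4)] = (-3*exp(1)*x**2 - 4*exp(1))*exp(-x)*exp(-x**3/4)/4, which equals f(x).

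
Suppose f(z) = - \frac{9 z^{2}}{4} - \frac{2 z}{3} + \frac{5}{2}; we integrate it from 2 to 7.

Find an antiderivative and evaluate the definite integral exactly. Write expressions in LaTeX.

Antiderivative: F(z) = \frac{z \left(- 9 z^{2} - 4 z + 30\right)}{12}; value = - \frac{1015}{4}

The integrand splits into summands that can be handled one at a time.
F(z) = \frac{z \left(- 9 z^{2} - 4 z + 30\right)}{12} is an antiderivative of f.
Check: d/dz[\frac{z \left(- 9 z^{2} - 4 z + 30\right)}{12}] = - \frac{9 z^{2}}{4} - \frac{2 z}{3} + \frac{5}{2} = f(z).
F(7) = - \frac{3073}{12}; F(2) = - \frac{7}{3}.
Integral = F(7) - F(2) = - \frac{1015}{4}.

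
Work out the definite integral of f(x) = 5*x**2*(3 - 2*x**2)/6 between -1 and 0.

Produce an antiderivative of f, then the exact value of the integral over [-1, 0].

Differentiate the proposed F(x) back; it has to land on f(x) exactly.
F(x) = -x**5/3 + 5*x**3/6 is an antiderivative of f.
Check: d/dx[-x**5/3 + 5*x**3/6] = -5*x**4/3 + 5*x**2/2, which equals f(x).
F(0) = 0; F(-1) = -1/2.
Integral = F(0) - F(-1) = 1/2.

Antiderivative: F(x) = -x**5/3 + 5*x**3/6; value = 1/2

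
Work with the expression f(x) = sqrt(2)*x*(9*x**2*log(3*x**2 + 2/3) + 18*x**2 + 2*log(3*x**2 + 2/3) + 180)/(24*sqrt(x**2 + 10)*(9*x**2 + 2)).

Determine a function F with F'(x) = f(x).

Recognize the product-rule pattern: f = u'v + uv' with u = sqrt(x**2/2 + 5)/12, v = log(3*x**2 + 2/3), so integration by parts undoes it.
Check: d/dx[sqrt(2)*sqrt(x**2 + 10)*log(3*x**2 + 2/3)/24] = (9*sqrt(2)*x**3*log(3*x**2 + 2/3) + 18*sqrt(2)*x**3 + 2*sqrt(2)*x*log(3*x**2 + 2/3) + 180*sqrt(2)*x)/(216*x**2*sqrt(x**2 + 10) + 48*sqrt(x**2 + 10)), which equals f(x).

An antiderivative is F(x) = sqrt(2)*sqrt(x**2 + 10)*log(3*x**2 + 2/3)/24.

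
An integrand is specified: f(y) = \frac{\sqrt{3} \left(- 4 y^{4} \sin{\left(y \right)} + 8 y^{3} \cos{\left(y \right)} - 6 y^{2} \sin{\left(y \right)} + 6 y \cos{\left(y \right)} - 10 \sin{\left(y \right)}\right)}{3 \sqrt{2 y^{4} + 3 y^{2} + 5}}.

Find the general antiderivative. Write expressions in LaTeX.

f has the shape u'v + uv' for u = 2 \sqrt{\frac{2 y^{4}}{3} + y^{2} + \frac{5}{3}} and v = \cos{\left(y \right)} — it is the derivative of the product u*v.
Check: d/dy[\frac{2 \sqrt{3} \sqrt{2 y^{4} + 3 y^{2} + 5} \cos{\left(y \right)}}{3}] = \frac{- 4 \sqrt{3} y^{4} \sin{\left(y \right)} + 8 \sqrt{3} y^{3} \cos{\left(y \right)} - 6 \sqrt{3} y^{2} \sin{\left(y \right)} + 6 \sqrt{3} y \cos{\left(y \right)} - 10 \sqrt{3} \sin{\left(y \right)}}{3 \sqrt{2 y^{4} + 3 y^{2} + 5}}, which equals f(y).

F(y) = \frac{2 \sqrt{3} \sqrt{2 y^{4} + 3 y^{2} + 5} \cos{\left(y \right)}}{3} + C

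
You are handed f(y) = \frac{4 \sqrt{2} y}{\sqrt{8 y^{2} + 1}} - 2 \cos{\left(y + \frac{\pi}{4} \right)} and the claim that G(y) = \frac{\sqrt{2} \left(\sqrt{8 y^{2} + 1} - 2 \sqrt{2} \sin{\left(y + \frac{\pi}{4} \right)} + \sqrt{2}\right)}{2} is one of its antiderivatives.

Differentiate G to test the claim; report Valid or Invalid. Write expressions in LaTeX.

Valid - differentiating G returns exactly f.

d/dy[G] = \frac{4 \sqrt{2} y - 2 \sqrt{8 y^{2} + 1} \cos{\left(y + \frac{\pi}{4} \right)}}{\sqrt{8 y^{2} + 1}}
This equals f(y) exactly, so the claim holds.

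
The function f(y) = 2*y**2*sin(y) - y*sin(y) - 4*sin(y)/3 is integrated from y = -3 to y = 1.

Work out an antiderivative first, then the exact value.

Antiderivative: F(y) = -2*y**2*cos(y) + 4*y*sin(y) + y*cos(y) - sin(y) + 16*cos(y)/3; value = 47*cos(3)/3 - 13*sin(3) + 13*cos(1)/3 + 3*sin(1)

Integrate term by term and add the pieces.
F(y) = -2*y**2*cos(y) + 4*y*sin(y) + y*cos(y) - sin(y) + 16*cos(y)/3 is an antiderivative of f.
Check: d/dy[-2*y**2*cos(y) + 4*y*sin(y) + y*cos(y) - sin(y) + 16*cos(y)/3] = 2*y**2*sin(y) - y*sin(y) - 4*sin(y)/3 = f(y).
F(1) = 13*cos(1)/3 + 3*sin(1); F(-3) = 13*sin(3) - 47*cos(3)/3.
Integral = F(1) - F(-3) = 47*cos(3)/3 - 13*sin(3) + 13*cos(1)/3 + 3*sin(1).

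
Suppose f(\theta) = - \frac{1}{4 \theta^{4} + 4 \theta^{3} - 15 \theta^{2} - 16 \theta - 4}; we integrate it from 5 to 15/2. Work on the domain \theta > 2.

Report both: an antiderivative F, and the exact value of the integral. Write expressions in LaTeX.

The denominator factors as \left(\theta - 2\right) \left(\theta + 2\right) \left(2 \theta + 1\right)^{2}; partial fractions split f into directly integrable pieces: - \frac{8}{225 \left(2 \theta + 1\right)} + \frac{4}{15 \left(2 \theta + 1\right)^{2}} + \frac{1}{36 \left(\theta + 2\right)} - \frac{1}{100 \left(\theta - 2\right)}.
F(\theta) = \frac{- 9 \left(2 \theta + 1\right) \log{\left(\theta - 2 \right)} - 16 \left(2 \theta + 1\right) \log{\left(\theta + \frac{1}{2} \right)} + 25 \left(2 \theta + 1\right) \log{\left(\theta + 2 \right)} - 120}{900 \left(2 \theta + 1\right)} is an antiderivative of f.
Check: d/d\theta[\frac{- 9 \left(2 \theta + 1\right) \log{\left(\theta - 2 \right)} - 16 \left(2 \theta + 1\right) \log{\left(\theta + \frac{1}{2} \right)} + 25 \left(2 \theta + 1\right) \log{\left(\theta + 2 \right)} - 120}{900 \left(2 \theta + 1\right)}] = - \frac{1}{4 \theta^{4} + 4 \theta^{3} - 15 \theta^{2} - 16 \theta - 4} = f(\theta).
F(15/2) = - \frac{4 \log{\left(8 \right)}}{225} - \frac{\log{\left(\frac{11}{2} \right)}}{100} - \frac{1}{120} + \frac{\log{\left(\frac{19}{2} \right)}}{36}; F(5) = - \frac{4 \log{\left(\frac{11}{2} \right)}}{225} - \frac{2}{165} - \frac{\log{\left(3 \right)}}{100} + \frac{\log{\left(7 \right)}}{36}.
Integral = F(15/2) - F(5) = - \frac{\log{\left(7 \right)}}{36} - \frac{4 \log{\left(8 \right)}}{225} + \frac{1}{264} + \frac{\log{\left(3 \right)}}{100} + \frac{7 \log{\left(\frac{11}{2} \right)}}{900} + \frac{\log{\left(\frac{19}{2} \right)}}{36}.

Antiderivative: F(\theta) = \frac{- 9 \left(2 \theta + 1\right) \log{\left(\theta - 2 \right)} - 16 \left(2 \theta + 1\right) \log{\left(\theta + \frac{1}{2} \right)} + 25 \left(2 \theta + 1\right) \log{\left(\theta + 2 \right)} - 120}{900 \left(2 \theta + 1\right)}; value = - \frac{\log{\left(7 \right)}}{36} - \frac{4 \log{\left(8 \right)}}{225} + \frac{1}{264} + \frac{\log{\left(3 \right)}}{100} + \frac{7 \log{\left(\frac{11}{2} \right)}}{900} + \frac{\log{\left(\frac{19}{2} \right)}}{36}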